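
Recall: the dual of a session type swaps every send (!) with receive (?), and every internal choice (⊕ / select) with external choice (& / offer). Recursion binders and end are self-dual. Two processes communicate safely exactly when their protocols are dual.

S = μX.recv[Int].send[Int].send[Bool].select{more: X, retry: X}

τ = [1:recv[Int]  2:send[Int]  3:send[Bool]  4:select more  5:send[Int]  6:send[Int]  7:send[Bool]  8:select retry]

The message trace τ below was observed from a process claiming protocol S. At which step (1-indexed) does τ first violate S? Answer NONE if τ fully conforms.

[1] recv[Int]  ✓  now at send[Int].send[Bool].select{more: μX.…, retry: μX.…}
[2] send[Int]  ✓  now at send[Bool].select{more: μX.…, retry: μX.…}
[3] send[Bool]  ✓  now at select{more: μX.…, retry: μX.…}
[4] select more  ✓  now at μX.…
[5] got send[Int], protocol expects recv[Int]  ✗

5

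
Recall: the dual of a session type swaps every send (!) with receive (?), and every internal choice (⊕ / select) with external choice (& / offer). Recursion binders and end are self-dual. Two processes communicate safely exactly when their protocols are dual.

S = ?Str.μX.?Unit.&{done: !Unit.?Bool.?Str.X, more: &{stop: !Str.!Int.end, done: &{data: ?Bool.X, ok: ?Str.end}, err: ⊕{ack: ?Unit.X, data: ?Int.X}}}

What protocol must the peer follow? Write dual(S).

!Str.μX.!Unit.⊕{done: ?Unit.!Bool.!Str.X, more: ⊕{stop: ?Str.?Int.end, done: ⊕{data: !Bool.X, ok: !Str.end}, err: &{ack: !Unit.X, data: !Int.X}}}

?Str → !Str
  μX → μX  (binder kept)
    ?Unit → !Unit
      &{done,more} → ⊕{done,more}  (external→internal)
        case done:
          !Unit → ?Unit
            ?Bool → !Bool
              ?Str → !Str
                X self-dual
        case more:
          &{stop,done,err} → ⊕{stop,done,err}  (external→internal)
            case stop:
              !Str → ?Str
                !Int → ?Int
                  end self-dual
            case done:
              &{data,ok} → ⊕{data,ok}  (external→internal)
                case data:
                  ?Bool → !Bool
                    X self-dual
                case ok:
                  ?Str → !Str
                    end self-dual
            case err:
              ⊕{ack,data} → &{ack,data}  (internal→external)
                case ack:
                  ?Unit → !Unit
                    X self-dual
                case data:
                  ?Int → !Int
                    X self-dual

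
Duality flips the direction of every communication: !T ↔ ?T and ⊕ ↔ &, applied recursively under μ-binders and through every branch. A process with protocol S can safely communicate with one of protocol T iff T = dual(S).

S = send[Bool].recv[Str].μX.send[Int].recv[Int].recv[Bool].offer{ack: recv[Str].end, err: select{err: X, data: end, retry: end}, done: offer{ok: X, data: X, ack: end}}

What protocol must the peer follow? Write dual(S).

recv[Bool].send[Str].μX.recv[Int].send[Int].send[Bool].select{ack: send[Str].end, err: offer{err: X, data: end, retry: end}, done: select{ok: X, data: X, ack: end}}

send[Bool] → recv[Bool]
  recv[Str] → send[Str]
    μX → μX  (μ self-dual)
      send[Int] → recv[Int]
        recv[Int] → send[Int]
          recv[Bool] → send[Bool]
            offer{ack,err,done} → select{ack,err,done}  (&→⊕)
              [ack]
                recv[Str] → send[Str]
                  dual(end) = end
              [err]
                select{err,data,retry} → offer{err,data,retry}  (⊕→&)
                  [err]
                    dual(X) = X
                  [data]
                    dual(end) = end
                  [retry]
                    dual(end) = end
              [done]
                offer{ok,data,ack} → select{ok,data,ack}  (&→⊕)
                  [ok]
                    dual(X) = X
                  [data]
                    dual(X) = X
                  [ack]
                    dual(end) = end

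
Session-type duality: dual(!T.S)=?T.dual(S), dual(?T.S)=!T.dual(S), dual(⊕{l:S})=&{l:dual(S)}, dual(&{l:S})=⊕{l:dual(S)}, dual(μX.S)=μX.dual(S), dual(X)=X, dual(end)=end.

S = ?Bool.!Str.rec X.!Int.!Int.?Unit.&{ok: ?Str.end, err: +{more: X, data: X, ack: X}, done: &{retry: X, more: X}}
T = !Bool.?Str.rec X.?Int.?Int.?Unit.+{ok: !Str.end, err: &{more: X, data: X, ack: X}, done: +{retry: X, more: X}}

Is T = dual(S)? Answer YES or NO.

?Bool | !Bool  match
  !Str | ?Str  match
    rec X | rec X  match (rec unchanged)
      !Int | ?Int  match
        !Int | ?Int  match
          ?Unit | ?Unit  ✗ same direction on both sides — not dual

NO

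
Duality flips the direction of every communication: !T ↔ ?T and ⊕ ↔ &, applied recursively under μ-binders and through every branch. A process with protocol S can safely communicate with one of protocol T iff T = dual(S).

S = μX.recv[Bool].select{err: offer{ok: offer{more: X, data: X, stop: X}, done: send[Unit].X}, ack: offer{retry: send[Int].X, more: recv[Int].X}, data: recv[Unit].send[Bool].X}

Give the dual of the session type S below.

μX → μX  (rec unchanged)
  recv[Bool] → send[Bool]
    select{err,ack,data} → offer{err,ack,data}  (⊕→&)
      [err]
        offer{ok,done} → select{ok,done}  (&→⊕)
          [ok]
            offer{more,data,stop} → select{more,data,stop}  (&→⊕)
              [more]
                dual(X) = X
              [data]
                dual(X) = X
              [stop]
                dual(X) = X
          [done]
            send[Unit] → recv[Unit]
              dual(X) = X
      [ack]
        offer{retry,more} → select{retry,more}  (&→⊕)
          [retry]
            send[Int] → recv[Int]
              dual(X) = X
          [more]
            recv[Int] → send[Int]
              dual(X) = X
      [data]
        recv[Unit] → send[Unit]
          send[Bool] → recv[Bool]
            dual(X) = X

μX.send[Bool].offer{err: select{ok: select{more: X, data: X, stop: X}, done: recv[Unit].X}, ack: select{retry: recv[Int].X, more: send[Int].X}, data: send[Unit].recv[Bool].X}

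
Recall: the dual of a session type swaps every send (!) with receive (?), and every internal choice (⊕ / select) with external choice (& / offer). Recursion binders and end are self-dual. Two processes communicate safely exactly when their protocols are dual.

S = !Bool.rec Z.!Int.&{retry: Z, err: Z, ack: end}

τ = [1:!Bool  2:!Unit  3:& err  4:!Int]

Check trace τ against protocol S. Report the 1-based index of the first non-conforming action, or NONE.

2

[1] !Bool  ok  cont: rec Z.…
[2] got !Unit, protocol expects !Int  ✗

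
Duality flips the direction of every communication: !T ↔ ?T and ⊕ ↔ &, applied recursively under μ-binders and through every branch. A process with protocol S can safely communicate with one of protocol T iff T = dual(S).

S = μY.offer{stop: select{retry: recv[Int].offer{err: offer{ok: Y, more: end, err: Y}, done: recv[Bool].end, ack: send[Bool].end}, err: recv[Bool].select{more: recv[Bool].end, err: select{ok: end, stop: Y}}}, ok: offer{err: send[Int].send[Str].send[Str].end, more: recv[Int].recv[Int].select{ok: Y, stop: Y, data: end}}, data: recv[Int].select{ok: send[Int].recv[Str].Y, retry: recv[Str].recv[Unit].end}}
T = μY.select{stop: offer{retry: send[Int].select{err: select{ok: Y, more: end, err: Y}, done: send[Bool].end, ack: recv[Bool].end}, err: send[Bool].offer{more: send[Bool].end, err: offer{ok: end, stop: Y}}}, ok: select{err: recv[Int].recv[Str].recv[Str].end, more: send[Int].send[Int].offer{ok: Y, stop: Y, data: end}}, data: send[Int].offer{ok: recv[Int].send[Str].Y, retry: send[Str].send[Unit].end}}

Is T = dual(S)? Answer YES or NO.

μY | μY  ✓ (rec unchanged)
  offer{stop,ok,data} | select{stop,ok,data}  ✓ labels match
    case stop:
      select{retry,err} | offer{retry,err}  ✓ labels match
        case retry:
          recv[Int] | send[Int]  ✓
            offer{err,done,ack} | select{err,done,ack}  ✓ labels match
              case err:
                offer{ok,more,err} | select{ok,more,err}  ✓ labels match
                  case ok:
                    Y | Y  ✓
                  case more:
                    end | end  ✓
                  case err:
                    Y | Y  ✓
              case done:
                recv[Bool] | send[Bool]  ✓
                  end | end  ✓
              case ack:
                send[Bool] | recv[Bool]  ✓
                  end | end  ✓
        case err:
          recv[Bool] | send[Bool]  ✓
            select{more,err} | offer{more,err}  ✓ labels match
              case more:
                recv[Bool] | send[Bool]  ✓
                  end | end  ✓
              case err:
                select{ok,stop} | offer{ok,stop}  ✓ labels match
                  case ok:
                    end | end  ✓
                  case stop:
                    Y | Y  ✓
    case ok:
      offer{err,more} | select{err,more}  ✓ labels match
        case err:
          send[Int] | recv[Int]  ✓
            send[Str] | recv[Str]  ✓
              send[Str] | recv[Str]  ✓
                end | end  ✓
        case more:
          recv[Int] | send[Int]  ✓
            recv[Int] | send[Int]  ✓
              select{ok,stop,data} | offer{ok,stop,data}  ✓ labels match
                case ok:
                  Y | Y  ✓
                case stop:
                  Y | Y  ✓
                case data:
                  end | end  ✓
    case data:
      recv[Int] | send[Int]  ✓
        select{ok,retry} | offer{ok,retry}  ✓ labels match
          case ok:
            send[Int] | recv[Int]  ✓
              recv[Str] | send[Str]  ✓
                Y | Y  ✓
          case retry:
            recv[Str] | send[Str]  ✓
              recv[Unit] | send[Unit]  ✓
                end | end  ✓

YES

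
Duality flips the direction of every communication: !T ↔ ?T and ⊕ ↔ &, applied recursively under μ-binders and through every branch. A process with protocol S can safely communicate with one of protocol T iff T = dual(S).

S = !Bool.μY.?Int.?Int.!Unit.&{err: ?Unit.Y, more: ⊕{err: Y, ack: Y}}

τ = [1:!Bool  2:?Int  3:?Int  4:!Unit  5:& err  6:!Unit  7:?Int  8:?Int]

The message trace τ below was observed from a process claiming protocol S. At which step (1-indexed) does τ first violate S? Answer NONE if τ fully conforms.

[1] !Bool  ok  residual = μY.…
[2] ?Int  ok  residual = ?Int.!Unit.&{err: ?Unit.μY.…, more: ⊕{err: μY.…, ack: μY.…}}
[3] ?Int  ok  residual = !Unit.&{err: ?Unit.μY.…, more: ⊕{err: μY.…, ack: μY.…}}
[4] !Unit  ok  residual = &{err: ?Unit.μY.…, more: ⊕{err: μY.…, ack: μY.…}}
[5] & err  ok  residual = ?Unit.μY.…
[6] got !Unit, protocol expects ?Unit  ✗

6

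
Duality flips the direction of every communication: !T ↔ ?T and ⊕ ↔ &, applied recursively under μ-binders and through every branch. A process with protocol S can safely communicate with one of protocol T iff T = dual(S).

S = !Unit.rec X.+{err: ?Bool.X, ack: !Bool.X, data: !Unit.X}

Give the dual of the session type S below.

!Unit = ?Unit
  rec X = rec X  (μ self-dual)
    +{err,ack,data} = &{err,ack,data}  (select→offer)
      [err]
        ?Bool = !Bool
          dual(X) = X
      [ack]
        !Bool = ?Bool
          dual(X) = X
      [data]
        !Unit = ?Unit
          dual(X) = X

?Unit.rec X.&{err: !Bool.X, ack: ?Bool.X, data: ?Unit.X}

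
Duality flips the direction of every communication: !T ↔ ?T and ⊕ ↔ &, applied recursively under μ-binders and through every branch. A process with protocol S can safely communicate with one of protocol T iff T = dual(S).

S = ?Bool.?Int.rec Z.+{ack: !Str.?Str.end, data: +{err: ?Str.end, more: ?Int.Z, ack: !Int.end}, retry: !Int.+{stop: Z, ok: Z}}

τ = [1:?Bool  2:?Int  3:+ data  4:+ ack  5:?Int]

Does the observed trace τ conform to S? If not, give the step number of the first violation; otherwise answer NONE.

5

@1 ?Bool  ✓  residual = ?Int.rec Z.…
@2 ?Int  ✓  residual = rec Z.…
@3 + data  ✓  residual = +{err: ?Str.end, more: ?Int.rec Z.…, ack: !Int.end}
@4 + ack  ✓  residual = !Int.end
@5 got ?Int, protocol expects !Int  ✗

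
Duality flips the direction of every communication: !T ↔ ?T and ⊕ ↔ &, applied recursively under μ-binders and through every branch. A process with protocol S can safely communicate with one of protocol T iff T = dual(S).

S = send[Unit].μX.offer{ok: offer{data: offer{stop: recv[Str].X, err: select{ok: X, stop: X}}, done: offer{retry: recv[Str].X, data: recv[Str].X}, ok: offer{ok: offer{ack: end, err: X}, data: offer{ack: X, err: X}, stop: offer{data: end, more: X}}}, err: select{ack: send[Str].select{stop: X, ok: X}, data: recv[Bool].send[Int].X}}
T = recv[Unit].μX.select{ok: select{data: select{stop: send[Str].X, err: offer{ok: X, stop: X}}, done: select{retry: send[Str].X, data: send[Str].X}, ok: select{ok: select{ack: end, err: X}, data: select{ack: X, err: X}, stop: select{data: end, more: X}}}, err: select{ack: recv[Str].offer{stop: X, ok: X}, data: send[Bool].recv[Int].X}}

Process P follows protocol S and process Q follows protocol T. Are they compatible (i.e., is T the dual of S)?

send[Unit] vs recv[Unit]  ok
  μX vs μX  ok (binder kept)
    offer{ok,err} vs select{ok,err}  ok label sets agree
      [ok]
        offer{data,done,ok} vs select{data,done,ok}  ok label sets agree
          [data]
            offer{stop,err} vs select{stop,err}  ok label sets agree
              [stop]
                recv[Str] vs send[Str]  ok
                  X vs X  ok
              [err]
                select{ok,stop} vs offer{ok,stop}  ok label sets agree
                  [ok]
                    X vs X  ok
                  [stop]
                    X vs X  ok
          [done]
            offer{retry,data} vs select{retry,data}  ok label sets agree
              [retry]
                recv[Str] vs send[Str]  ok
                  X vs X  ok
              [data]
                recv[Str] vs send[Str]  ok
                  X vs X  ok
          [ok]
            offer{ok,data,stop} vs select{ok,data,stop}  ok label sets agree
              [ok]
                offer{ack,err} vs select{ack,err}  ok label sets agree
                  [ack]
                    end vs end  ok
                  [err]
                    X vs X  ok
              [data]
                offer{ack,err} vs select{ack,err}  ok label sets agree
                  [ack]
                    X vs X  ok
                  [err]
                    X vs X  ok
              [stop]
                offer{data,more} vs select{data,more}  ok label sets agree
                  [data]
                    end vs end  ok
                  [more]
                    X vs X  ok
      [err]
        select{ack,data} vs select{ack,data}  ✗ choice polarity not flipped — not dual

NO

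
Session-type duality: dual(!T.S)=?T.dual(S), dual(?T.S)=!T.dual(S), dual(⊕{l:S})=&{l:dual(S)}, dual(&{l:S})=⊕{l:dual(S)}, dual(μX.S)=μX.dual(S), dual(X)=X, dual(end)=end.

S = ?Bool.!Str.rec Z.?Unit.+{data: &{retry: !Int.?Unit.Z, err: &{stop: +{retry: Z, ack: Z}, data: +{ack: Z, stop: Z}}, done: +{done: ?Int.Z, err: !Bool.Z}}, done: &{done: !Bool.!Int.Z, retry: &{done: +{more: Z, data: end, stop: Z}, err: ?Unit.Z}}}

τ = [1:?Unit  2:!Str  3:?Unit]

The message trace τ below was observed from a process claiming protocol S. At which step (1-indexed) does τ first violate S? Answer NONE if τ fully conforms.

[1] got ?Unit, protocol expects ?Bool  ✗

1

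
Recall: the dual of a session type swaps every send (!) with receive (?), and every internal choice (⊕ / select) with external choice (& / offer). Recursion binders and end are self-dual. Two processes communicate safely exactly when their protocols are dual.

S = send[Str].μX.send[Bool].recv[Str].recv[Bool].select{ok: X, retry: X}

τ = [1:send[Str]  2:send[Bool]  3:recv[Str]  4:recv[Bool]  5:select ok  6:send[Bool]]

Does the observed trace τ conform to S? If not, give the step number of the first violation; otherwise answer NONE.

NONE

@1 send[Str]  ok  residual = μX.…
@2 send[Bool]  ok  residual = recv[Str].recv[Bool].select{ok: μX.…, retry: μX.…}
@3 recv[Str]  ok  residual = recv[Bool].select{ok: μX.…, retry: μX.…}
@4 recv[Bool]  ok  residual = select{ok: μX.…, retry: μX.…}
@5 select ok  ok  residual = μX.…
@6 send[Bool]  ok  residual = recv[Str].recv[Bool].select{ok: μX.…, retry: μX.…}
all 6 steps conform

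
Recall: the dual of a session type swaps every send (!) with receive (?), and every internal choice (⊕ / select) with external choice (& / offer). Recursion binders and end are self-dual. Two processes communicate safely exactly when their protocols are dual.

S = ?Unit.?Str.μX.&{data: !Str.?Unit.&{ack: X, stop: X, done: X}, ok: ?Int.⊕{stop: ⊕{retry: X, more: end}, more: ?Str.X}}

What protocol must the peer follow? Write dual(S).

?Unit ↦ !Unit
  ?Str ↦ !Str
    μX ↦ μX  (μ self-dual)
      &{data,ok} ↦ ⊕{data,ok}  (external→internal)
        case data:
          !Str ↦ ?Str
            ?Unit ↦ !Unit
              &{ack,stop,done} ↦ ⊕{ack,stop,done}  (external→internal)
                case ack:
                  X self-dual
                case stop:
                  X self-dual
                case done:
                  X self-dual
        case ok:
          ?Int ↦ !Int
            ⊕{stop,more} ↦ &{stop,more}  (internal→external)
              case stop:
                ⊕{retry,more} ↦ &{retry,more}  (internal→external)
                  case retry:
                    X self-dual
                  case more:
                    end self-dual
              case more:
                ?Str ↦ !Str
                  X self-dual

!Unit.!Str.μX.⊕{data: ?Str.!Unit.⊕{ack: X, stop: X, done: X}, ok: !Int.&{stop: &{retry: X, more: end}, more: !Str.X}}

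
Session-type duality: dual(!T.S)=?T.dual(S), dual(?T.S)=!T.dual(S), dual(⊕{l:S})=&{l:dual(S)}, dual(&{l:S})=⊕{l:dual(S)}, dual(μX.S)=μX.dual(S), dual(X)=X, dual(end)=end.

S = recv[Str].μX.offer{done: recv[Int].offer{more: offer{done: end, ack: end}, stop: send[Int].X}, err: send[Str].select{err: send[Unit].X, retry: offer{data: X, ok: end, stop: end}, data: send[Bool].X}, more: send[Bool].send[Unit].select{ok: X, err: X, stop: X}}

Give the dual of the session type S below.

send[Str].μX.select{done: send[Int].select{more: select{done: end, ack: end}, stop: recv[Int].X}, err: recv[Str].offer{err: recv[Unit].X, retry: select{data: X, ok: end, stop: end}, data: recv[Bool].X}, more: recv[Bool].recv[Unit].offer{ok: X, err: X, stop: X}}

recv[Str] → send[Str]
  μX → μX  (rec unchanged)
    offer{done,err,more} → select{done,err,more}  (external→internal)
      • done:
        recv[Int] → send[Int]
          offer{more,stop} → select{more,stop}  (external→internal)
            • more:
              offer{done,ack} → select{done,ack}  (external→internal)
                • done:
                  dual(end) = end
                • ack:
                  dual(end) = end
            • stop:
              send[Int] → recv[Int]
                dual(X) = X
      • err:
        send[Str] → recv[Str]
          select{err,retry,data} → offer{err,retry,data}  (⊕→&)
            • err:
              send[Unit] → recv[Unit]
                dual(X) = X
            • retry:
              offer{data,ok,stop} → select{data,ok,stop}  (external→internal)
                • data:
                  dual(X) = X
                • ok:
                  dual(end) = end
                • stop:
                  dual(end) = end
            • data:
              send[Bool] → recv[Bool]
                dual(X) = X
      • more:
        send[Bool] → recv[Bool]
          send[Unit] → recv[Unit]
            select{ok,err,stop} → offer{ok,err,stop}  (⊕→&)
              • ok:
                dual(X) = X
              • err:
                dual(X) = X
              • stop:
                dual(X) = X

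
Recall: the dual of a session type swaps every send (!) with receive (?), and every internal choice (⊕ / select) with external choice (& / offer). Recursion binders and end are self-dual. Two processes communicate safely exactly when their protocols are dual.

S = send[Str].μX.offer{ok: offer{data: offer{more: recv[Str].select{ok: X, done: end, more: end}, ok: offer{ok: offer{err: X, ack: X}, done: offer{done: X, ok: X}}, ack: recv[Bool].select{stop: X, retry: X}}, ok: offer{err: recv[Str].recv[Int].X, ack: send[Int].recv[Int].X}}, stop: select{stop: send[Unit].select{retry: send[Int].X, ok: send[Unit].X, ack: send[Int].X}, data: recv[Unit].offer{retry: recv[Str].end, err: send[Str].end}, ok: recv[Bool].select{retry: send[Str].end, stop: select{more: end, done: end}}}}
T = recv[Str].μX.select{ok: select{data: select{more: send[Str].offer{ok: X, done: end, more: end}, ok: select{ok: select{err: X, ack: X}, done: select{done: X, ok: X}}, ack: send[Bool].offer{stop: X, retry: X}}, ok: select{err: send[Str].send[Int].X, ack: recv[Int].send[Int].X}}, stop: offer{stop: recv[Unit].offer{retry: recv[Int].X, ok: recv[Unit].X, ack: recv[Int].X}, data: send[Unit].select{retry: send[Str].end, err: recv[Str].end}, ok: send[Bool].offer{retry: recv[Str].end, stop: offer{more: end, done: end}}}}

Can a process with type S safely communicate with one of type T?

YES

send[Str] ‖ recv[Str]  ok
  μX ‖ μX  ok (μ self-dual)
    offer{ok,stop} ‖ select{ok,stop}  ok label sets agree
      • ok:
        offer{data,ok} ‖ select{data,ok}  ok label sets agree
          • data:
            offer{more,ok,ack} ‖ select{more,ok,ack}  ok label sets agree
              • more:
                recv[Str] ‖ send[Str]  ok
                  select{ok,done,more} ‖ offer{ok,done,more}  ok label sets agree
                    • ok:
                      X ‖ X  ok
                    • done:
                      end ‖ end  ok
                    • more:
                      end ‖ end  ok
              • ok:
                offer{ok,done} ‖ select{ok,done}  ok label sets agree
                  • ok:
                    offer{err,ack} ‖ select{err,ack}  ok label sets agree
                      • err:
                        X ‖ X  ok
                      • ack:
                        X ‖ X  ok
                  • done:
                    offer{done,ok} ‖ select{done,ok}  ok label sets agree
                      • done:
                        X ‖ X  ok
                      • ok:
                        X ‖ X  ok
              • ack:
                recv[Bool] ‖ send[Bool]  ok
                  select{stop,retry} ‖ offer{stop,retry}  ok label sets agree
                    • stop:
                      X ‖ X  ok
                    • retry:
                      X ‖ X  ok
          • ok:
            offer{err,ack} ‖ select{err,ack}  ok label sets agree
              • err:
                recv[Str] ‖ send[Str]  ok
                  recv[Int] ‖ send[Int]  ok
                    X ‖ X  ok
              • ack:
                send[Int] ‖ recv[Int]  ok
                  recv[Int] ‖ send[Int]  ok
                    X ‖ X  ok
      • stop:
        select{stop,data,ok} ‖ offer{stop,data,ok}  ok label sets agree
          • stop:
            send[Unit] ‖ recv[Unit]  ok
              select{retry,ok,ack} ‖ offer{retry,ok,ack}  ok label sets agree
                • retry:
                  send[Int] ‖ recv[Int]  ok
                    X ‖ X  ok
                • ok:
                  send[Unit] ‖ recv[Unit]  ok
                    X ‖ X  ok
                • ack:
                  send[Int] ‖ recv[Int]  ok
                    X ‖ X  ok
          • data:
            recv[Unit] ‖ send[Unit]  ok
              offer{retry,err} ‖ select{retry,err}  ok label sets agree
                • retry:
                  recv[Str] ‖ send[Str]  ok
                    end ‖ end  ok
                • err:
                  send[Str] ‖ recv[Str]  ok
                    end ‖ end  ok
          • ok:
            recv[Bool] ‖ send[Bool]  ok
              select{retry,stop} ‖ offer{retry,stop}  ok label sets agree
                • retry:
                  send[Str] ‖ recv[Str]  ok
                    end ‖ end  ok
                • stop:
                  select{more,done} ‖ offer{more,done}  ok label sets agree
                    • more:
                      end ‖ end  ok
                    • done:
                      end ‖ end  ok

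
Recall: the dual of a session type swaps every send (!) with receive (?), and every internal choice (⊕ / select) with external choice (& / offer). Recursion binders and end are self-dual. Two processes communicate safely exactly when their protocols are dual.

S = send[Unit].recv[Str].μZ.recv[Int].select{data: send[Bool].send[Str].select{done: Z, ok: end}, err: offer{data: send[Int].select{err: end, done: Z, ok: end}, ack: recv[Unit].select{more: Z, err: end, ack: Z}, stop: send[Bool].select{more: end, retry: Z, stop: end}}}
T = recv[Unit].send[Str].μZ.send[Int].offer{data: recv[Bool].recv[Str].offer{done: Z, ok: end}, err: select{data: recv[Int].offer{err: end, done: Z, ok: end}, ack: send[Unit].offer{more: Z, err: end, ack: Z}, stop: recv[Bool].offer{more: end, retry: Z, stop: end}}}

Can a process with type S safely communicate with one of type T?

YES

send[Unit] vs recv[Unit]  match
  recv[Str] vs send[Str]  match
    μZ vs μZ  match (rec unchanged)
      recv[Int] vs send[Int]  match
        select{data,err} vs offer{data,err}  match same labels
          case data:
            send[Bool] vs recv[Bool]  match
              send[Str] vs recv[Str]  match
                select{done,ok} vs offer{done,ok}  match same labels
                  case done:
                    Z vs Z  match
                  case ok:
                    end vs end  match
          case err:
            offer{data,ack,stop} vs select{data,ack,stop}  match same labels
              case data:
                send[Int] vs recv[Int]  match
                  select{err,done,ok} vs offer{err,done,ok}  match same labels
                    case err:
                      end vs end  match
                    case done:
                      Z vs Z  match
                    case ok:
                      end vs end  match
              case ack:
                recv[Unit] vs send[Unit]  match
                  select{more,err,ack} vs offer{more,err,ack}  match same labels
                    case more:
                      Z vs Z  match
                    case err:
                      end vs end  match
                    case ack:
                      Z vs Z  match
              case stop:
                send[Bool] vs recv[Bool]  match
                  select{more,retry,stop} vs offer{more,retry,stop}  match same labels
                    case more:
                      end vs end  match
                    case retry:
                      Z vs Z  match
                    case stop:
                      end vs end  match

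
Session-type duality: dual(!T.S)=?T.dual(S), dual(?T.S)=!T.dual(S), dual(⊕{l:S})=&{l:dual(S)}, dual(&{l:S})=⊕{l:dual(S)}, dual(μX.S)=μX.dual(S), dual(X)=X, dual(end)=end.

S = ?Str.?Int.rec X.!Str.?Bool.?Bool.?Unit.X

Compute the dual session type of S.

!Str.!Int.rec X.?Str.!Bool.!Bool.!Unit.X

?Str = !Str
  ?Int = !Int
    rec X = rec X  (rec unchanged)
      !Str = ?Str
        ?Bool = !Bool
          ?Bool = !Bool
            ?Unit = !Unit
              X self-dual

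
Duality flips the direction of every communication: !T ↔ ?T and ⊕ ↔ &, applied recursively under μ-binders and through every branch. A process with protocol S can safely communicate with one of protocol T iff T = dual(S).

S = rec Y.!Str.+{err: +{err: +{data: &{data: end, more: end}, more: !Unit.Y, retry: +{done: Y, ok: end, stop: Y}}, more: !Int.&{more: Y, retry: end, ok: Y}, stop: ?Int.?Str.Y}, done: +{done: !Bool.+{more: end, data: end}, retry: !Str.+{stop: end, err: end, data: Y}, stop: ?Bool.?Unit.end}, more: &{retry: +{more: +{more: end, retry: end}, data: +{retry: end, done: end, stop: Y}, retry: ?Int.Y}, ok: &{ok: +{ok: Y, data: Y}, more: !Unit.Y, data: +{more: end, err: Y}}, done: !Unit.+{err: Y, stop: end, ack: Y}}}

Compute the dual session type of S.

rec Y.?Str.&{err: &{err: &{data: +{data: end, more: end}, more: ?Unit.Y, retry: &{done: Y, ok: end, stop: Y}}, more: ?Int.+{more: Y, retry: end, ok: Y}, stop: !Int.!Str.Y}, done: &{done: ?Bool.&{more: end, data: end}, retry: ?Str.&{stop: end, err: end, data: Y}, stop: !Bool.!Unit.end}, more: +{retry: &{more: &{more: end, retry: end}, data: &{retry: end, done: end, stop: Y}, retry: !Int.Y}, ok: +{ok: &{ok: Y, data: Y}, more: ?Unit.Y, data: &{more: end, err: Y}}, done: ?Unit.&{err: Y, stop: end, ack: Y}}}

rec Y = rec Y  (μ self-dual)
  !Str = ?Str
    +{err,done,more} = &{err,done,more}  (internal→external)
      case err:
        +{err,more,stop} = &{err,more,stop}  (internal→external)
          case err:
            +{data,more,retry} = &{data,more,retry}  (internal→external)
              case data:
                &{data,more} = +{data,more}  (&→⊕)
                  case data:
                    end self-dual
                  case more:
                    end self-dual
              case more:
                !Unit = ?Unit
                  Y self-dual
              case retry:
                +{done,ok,stop} = &{done,ok,stop}  (internal→external)
                  case done:
                    Y self-dual
                  case ok:
                    end self-dual
                  case stop:
                    Y self-dual
          case more:
            !Int = ?Int
              &{more,retry,ok} = +{more,retry,ok}  (&→⊕)
                case more:
                  Y self-dual
                case retry:
                  end self-dual
                case ok:
                  Y self-dual
          case stop:
            ?Int = !Int
              ?Str = !Str
                Y self-dual
      case done:
        +{done,retry,stop} = &{done,retry,stop}  (internal→external)
          case done:
            !Bool = ?Bool
              +{more,data} = &{more,data}  (internal→external)
                case more:
                  end self-dual
                case data:
                  end self-dual
          case retry:
            !Str = ?Str
              +{stop,err,data} = &{stop,err,data}  (internal→external)
                case stop:
                  end self-dual
                case err:
                  end self-dual
                case data:
                  Y self-dual
          case stop:
            ?Bool = !Bool
              ?Unit = !Unit
                end self-dual
      case more:
        &{retry,ok,done} = +{retry,ok,done}  (&→⊕)
          case retry:
            +{more,data,retry} = &{more,data,retry}  (internal→external)
              case more:
                +{more,retry} = &{more,retry}  (internal→external)
                  case more:
                    end self-dual
                  case retry:
                    end self-dual
              case data:
                +{retry,done,stop} = &{retry,done,stop}  (internal→external)
                  case retry:
                    end self-dual
                  case done:
                    end self-dual
                  case stop:
                    Y self-dual
              case retry:
                ?Int = !Int
                  Y self-dual
          case ok:
            &{ok,more,data} = +{ok,more,data}  (&→⊕)
              case ok:
                +{ok,data} = &{ok,data}  (internal→external)
                  case ok:
                    Y self-dual
                  case data:
                    Y self-dual
              case more:
                !Unit = ?Unit
                  Y self-dual
              case data:
                +{more,err} = &{more,err}  (internal→external)
                  case more:
                    end self-dual
                  case err:
                    Y self-dual
          case done:
            !Unit = ?Unit
              +{err,stop,ack} = &{err,stop,ack}  (internal→external)
                case err:
                  Y self-dual
                case stop:
                  end self-dual
                case ack:
                  Y self-dual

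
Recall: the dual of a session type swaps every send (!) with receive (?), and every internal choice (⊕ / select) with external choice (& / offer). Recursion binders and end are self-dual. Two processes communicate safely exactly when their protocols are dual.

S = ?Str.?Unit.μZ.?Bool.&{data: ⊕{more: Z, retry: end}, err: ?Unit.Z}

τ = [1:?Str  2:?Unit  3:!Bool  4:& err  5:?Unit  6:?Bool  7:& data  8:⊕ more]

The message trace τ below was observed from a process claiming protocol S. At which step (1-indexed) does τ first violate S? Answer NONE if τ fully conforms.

step 1: ?Str  ok  state: ?Unit.μZ.…
step 2: ?Unit  ok  state: μZ.…
step 3: got !Bool, protocol expects ?Bool  ✗

3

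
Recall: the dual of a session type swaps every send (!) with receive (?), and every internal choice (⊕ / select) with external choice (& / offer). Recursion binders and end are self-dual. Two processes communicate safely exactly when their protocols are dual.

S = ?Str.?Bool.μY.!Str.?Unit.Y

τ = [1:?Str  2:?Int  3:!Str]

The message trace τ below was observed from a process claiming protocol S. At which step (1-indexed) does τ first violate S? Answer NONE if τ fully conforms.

step 1: ?Str  match  state: ?Bool.μY.…
step 2: got ?Int, protocol expects ?Bool  ✗

2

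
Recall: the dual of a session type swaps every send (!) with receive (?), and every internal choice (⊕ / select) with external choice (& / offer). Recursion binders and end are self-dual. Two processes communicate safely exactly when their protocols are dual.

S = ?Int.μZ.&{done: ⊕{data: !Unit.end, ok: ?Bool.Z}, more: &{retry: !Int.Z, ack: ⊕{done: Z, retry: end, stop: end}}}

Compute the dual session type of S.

!Int.μZ.⊕{done: &{data: ?Unit.end, ok: !Bool.Z}, more: ⊕{retry: ?Int.Z, ack: &{done: Z, retry: end, stop: end}}}

?Int ↦ !Int
  μZ ↦ μZ  (μ self-dual)
    &{done,more} ↦ ⊕{done,more}  (offer→select)
      [done]
        ⊕{data,ok} ↦ &{data,ok}  (⊕→&)
          [data]
            !Unit ↦ ?Unit
              end self-dual
          [ok]
            ?Bool ↦ !Bool
              Z self-dual
      [more]
        &{retry,ack} ↦ ⊕{retry,ack}  (offer→select)
          [retry]
            !Int ↦ ?Int
              Z self-dual
          [ack]
            ⊕{done,retry,stop} ↦ &{done,retry,stop}  (⊕→&)
              [done]
                Z self-dual
              [retry]
                end self-dual
              [stop]
                end self-dual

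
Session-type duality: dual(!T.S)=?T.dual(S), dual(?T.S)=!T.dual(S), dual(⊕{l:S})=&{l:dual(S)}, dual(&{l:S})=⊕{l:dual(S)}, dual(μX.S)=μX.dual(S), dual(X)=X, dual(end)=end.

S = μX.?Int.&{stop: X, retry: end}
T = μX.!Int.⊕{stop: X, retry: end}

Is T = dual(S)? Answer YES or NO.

YES

μX | μX  ✓ (rec unchanged)
  ?Int | !Int  ✓
    &{stop,retry} | ⊕{stop,retry}  ✓ same labels
      case stop:
        X | X  ✓
      case retry:
        end | end  ✓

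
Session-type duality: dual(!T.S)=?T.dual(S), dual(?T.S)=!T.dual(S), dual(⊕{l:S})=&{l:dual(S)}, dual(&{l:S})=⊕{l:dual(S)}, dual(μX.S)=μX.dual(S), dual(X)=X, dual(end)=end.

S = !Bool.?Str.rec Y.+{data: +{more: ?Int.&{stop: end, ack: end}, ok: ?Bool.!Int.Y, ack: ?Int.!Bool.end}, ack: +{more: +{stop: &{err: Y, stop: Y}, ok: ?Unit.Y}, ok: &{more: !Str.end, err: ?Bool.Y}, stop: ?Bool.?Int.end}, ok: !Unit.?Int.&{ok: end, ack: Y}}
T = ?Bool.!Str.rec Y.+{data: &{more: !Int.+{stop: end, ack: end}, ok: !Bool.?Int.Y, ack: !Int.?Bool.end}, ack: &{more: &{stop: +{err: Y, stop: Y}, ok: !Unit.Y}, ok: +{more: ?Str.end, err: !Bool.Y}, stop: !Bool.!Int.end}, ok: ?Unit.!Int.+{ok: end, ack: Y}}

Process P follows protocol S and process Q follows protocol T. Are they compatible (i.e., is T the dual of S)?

!Bool ‖ ?Bool  ✓
  ?Str ‖ !Str  ✓
    rec Y ‖ rec Y  ✓ (rec unchanged)
      +{data,ack,ok} ‖ +{data,ack,ok}  ✗ choice polarity not flipped — not dual

NO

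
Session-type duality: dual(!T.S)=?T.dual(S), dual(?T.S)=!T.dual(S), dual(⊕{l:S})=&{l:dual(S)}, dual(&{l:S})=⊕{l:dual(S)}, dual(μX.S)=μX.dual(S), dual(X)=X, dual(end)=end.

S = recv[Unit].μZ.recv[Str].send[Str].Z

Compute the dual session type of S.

send[Unit].μZ.send[Str].recv[Str].Z

recv[Unit] = send[Unit]
  μZ = μZ  (μ self-dual)
    recv[Str] = send[Str]
      send[Str] = recv[Str]
        dual(Z) = Z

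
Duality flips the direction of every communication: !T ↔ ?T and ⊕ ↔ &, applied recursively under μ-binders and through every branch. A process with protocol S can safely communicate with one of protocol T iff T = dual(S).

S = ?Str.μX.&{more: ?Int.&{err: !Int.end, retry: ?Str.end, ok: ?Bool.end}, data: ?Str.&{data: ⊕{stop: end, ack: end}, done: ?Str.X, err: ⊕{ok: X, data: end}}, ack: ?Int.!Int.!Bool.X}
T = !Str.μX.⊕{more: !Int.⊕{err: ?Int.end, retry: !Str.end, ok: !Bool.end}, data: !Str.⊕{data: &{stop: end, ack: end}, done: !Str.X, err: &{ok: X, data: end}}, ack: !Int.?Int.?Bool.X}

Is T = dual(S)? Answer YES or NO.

?Str ‖ !Str  ✓
  μX ‖ μX  ✓ (rec unchanged)
    &{more,data,ack} ‖ ⊕{more,data,ack}  ✓ same labels
      case more:
        ?Int ‖ !Int  ✓
          &{err,retry,ok} ‖ ⊕{err,retry,ok}  ✓ same labels
            case err:
              !Int ‖ ?Int  ✓
                end ‖ end  ✓
            case retry:
              ?Str ‖ !Str  ✓
                end ‖ end  ✓
            case ok:
              ?Bool ‖ !Bool  ✓
                end ‖ end  ✓
      case data:
        ?Str ‖ !Str  ✓
          &{data,done,err} ‖ ⊕{data,done,err}  ✓ same labels
            case data:
              ⊕{stop,ack} ‖ &{stop,ack}  ✓ same labels
                case stop:
                  end ‖ end  ✓
                case ack:
                  end ‖ end  ✓
            case done:
              ?Str ‖ !Str  ✓
                X ‖ X  ✓
            case err:
              ⊕{ok,data} ‖ &{ok,data}  ✓ same labels
                case ok:
                  X ‖ X  ✓
                case data:
                  end ‖ end  ✓
      case ack:
        ?Int ‖ !Int  ✓
          !Int ‖ ?Int  ✓
            !Bool ‖ ?Bool  ✓
              X ‖ X  ✓

YES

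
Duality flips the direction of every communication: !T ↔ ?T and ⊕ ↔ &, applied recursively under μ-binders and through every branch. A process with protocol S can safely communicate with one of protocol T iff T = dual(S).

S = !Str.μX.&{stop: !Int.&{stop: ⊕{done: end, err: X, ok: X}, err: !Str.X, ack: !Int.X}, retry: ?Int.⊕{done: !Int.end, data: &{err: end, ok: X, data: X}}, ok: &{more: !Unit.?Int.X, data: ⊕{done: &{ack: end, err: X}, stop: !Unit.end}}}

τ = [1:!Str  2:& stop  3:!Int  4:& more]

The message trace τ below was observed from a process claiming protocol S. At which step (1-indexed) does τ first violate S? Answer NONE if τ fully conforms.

4

@1 !Str  match  state: μX.…
@2 & stop  match  state: !Int.&{stop: ⊕{done: end, err: μX.…, ok: μX.…}, err: !Str.μX.…, ack: !Int.μX.…}
@3 !Int  match  state: &{stop: ⊕{done: end, err: μX.…, ok: μX.…}, err: !Str.μX.…, ack: !Int.μX.…}
@4 got & more, protocol expects & stop or & err or & ack  ✗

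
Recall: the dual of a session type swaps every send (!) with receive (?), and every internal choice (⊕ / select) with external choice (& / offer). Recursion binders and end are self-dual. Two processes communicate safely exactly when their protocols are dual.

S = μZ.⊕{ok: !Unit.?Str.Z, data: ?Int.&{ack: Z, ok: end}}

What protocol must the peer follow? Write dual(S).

μZ ↦ μZ  (μ self-dual)
  ⊕{ok,data} ↦ &{ok,data}  (⊕→&)
    [ok]
      !Unit ↦ ?Unit
        ?Str ↦ !Str
          dual(Z) = Z
    [data]
      ?Int ↦ !Int
        &{ack,ok} ↦ ⊕{ack,ok}  (external→internal)
          [ack]
            dual(Z) = Z
          [ok]
            dual(end) = end

μZ.&{ok: ?Unit.!Str.Z, data: !Int.⊕{ack: Z, ok: end}}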